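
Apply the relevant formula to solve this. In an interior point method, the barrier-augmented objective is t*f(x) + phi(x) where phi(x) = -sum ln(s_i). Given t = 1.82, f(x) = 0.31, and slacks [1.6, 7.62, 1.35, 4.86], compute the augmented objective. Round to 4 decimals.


Step 1: Compute log-barrier.
ln values: [0.47, 2.0308, 0.3001, 1.581]
phi = -(0.47 + 2.0308 + 0.3001 + 1.581) = -4.3819
Step 2: Compute augmented objective.
t*f(x) = 1.82*0.31 = 0.5642
Total = 0.5642 - 4.3819 = -3.8177


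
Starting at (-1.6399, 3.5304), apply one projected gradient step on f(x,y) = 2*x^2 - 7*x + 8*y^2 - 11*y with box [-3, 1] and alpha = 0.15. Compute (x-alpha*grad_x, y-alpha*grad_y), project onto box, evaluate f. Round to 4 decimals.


Step 1: Compute gradient at (-1.6399, 3.5304).
grad_x = 2*2*-1.6399 - 7 = -13.5596
grad_y = 2*8*3.5304 - 11 = 45.4864
Step 2: Gradient step.
x_raw = -1.6399 - 0.15*-13.5596 = 0.394
y_raw = 3.5304 - 0.15*45.4864 = -3.2926
Step 3: Project onto [-3, 1].
x_proj = clip(0.394) = 0.394
y_proj = clip(-3.2926) = -3.0
Step 4: Evaluate f.
f(0.394, -3.0) = 102.5523


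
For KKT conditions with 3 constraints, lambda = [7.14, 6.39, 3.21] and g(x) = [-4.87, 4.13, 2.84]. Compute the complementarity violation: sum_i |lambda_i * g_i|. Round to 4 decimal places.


KKT complementary slackness check:
lambda_1 * g_1 = 7.14 * -4.87 = -34.7718
lambda_2 * g_2 = 6.39 * 4.13 = 26.3907
lambda_3 * g_3 = 3.21 * 2.84 = 9.1164
Total violation = 34.7718 + 26.3907 + 9.1164 = 70.2789


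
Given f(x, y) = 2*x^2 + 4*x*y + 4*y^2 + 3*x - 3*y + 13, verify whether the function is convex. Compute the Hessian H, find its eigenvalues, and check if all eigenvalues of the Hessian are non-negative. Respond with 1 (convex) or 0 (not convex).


The Hessian of f(x,y) = 2*x^2 + 4*x*y + 4*y^2 + 3*x - 3*y + 13 is:
H = [[4, 4], [4, 8]]
Trace = 4 + 8 = 12
Determinant = 4*8 - (4)^2 = 16
Discriminant = (12)^2 - 4*16 = 80.0
Eigenvalues: lambda_1 = 1.5279, lambda_2 = 10.4721
The function is convex.

1


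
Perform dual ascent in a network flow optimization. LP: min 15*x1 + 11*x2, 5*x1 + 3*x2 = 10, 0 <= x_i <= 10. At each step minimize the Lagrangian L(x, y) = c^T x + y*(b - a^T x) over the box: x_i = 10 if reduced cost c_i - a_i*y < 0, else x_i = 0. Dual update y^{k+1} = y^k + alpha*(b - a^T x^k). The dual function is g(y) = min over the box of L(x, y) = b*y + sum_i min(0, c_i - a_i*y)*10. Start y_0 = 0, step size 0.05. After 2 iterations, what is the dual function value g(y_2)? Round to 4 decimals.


Dual ascent for LP: min 15*x1 + 11*x2, 5*x1 + 3*x2 = 10, 0 <= x_i <= 10
Step 1: y^k = 0.0, reduced costs: (15.0, 11.0)
  x^k = (0.0, 0.0), subgradient = b - a^T x = 10.0
  y^{k+1} = 0.0 + 0.05*10.0 = 0.5
Step 2: y^k = 0.5, reduced costs: (12.5, 9.5)
  x^k = (0.0, 0.0), subgradient = b - a^T x = 10.0
  y^{k+1} = 0.5 + 0.05*10.0 = 1.0
Dual objective at y_2 = 1.0: reduced costs (10.0, 8.0), box minimizer x = (0.0, 0.0)
g(y_2) = b*y + (c1 - a1*y)*x1 + (c2 - a2*y)*x2 = 10*1.0 + 10.0*0.0 + 8.0*0.0 = 10.0 + 0.0 + 0.0 = 10.0


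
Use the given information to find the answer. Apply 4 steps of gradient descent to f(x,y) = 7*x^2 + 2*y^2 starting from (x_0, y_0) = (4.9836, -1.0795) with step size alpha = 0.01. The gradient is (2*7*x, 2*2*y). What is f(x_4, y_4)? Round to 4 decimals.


Gradient descent on f(x,y) = 7*x^2 + 2*y^2.
Starting point: (4.9836, -1.0795), alpha = 0.01
Step 1: grad_x = 2*7*4.9836 = 69.7704, grad_y = 2*2*-1.0795 = -4.318
  x_1 = 4.9836 - 0.01*69.7704 = 4.2859
  y_1 = -1.0795 - 0.01*-4.318 = -1.0363
Step 2: grad_x = 2*7*4.2859 = 60.0025, grad_y = 2*2*-1.0363 = -4.1453
  x_2 = 4.2859 - 0.01*60.0025 = 3.6859
  y_2 = -1.0363 - 0.01*-4.1453 = -0.9949
Step 3: grad_x = 2*7*3.6859 = 51.6022, grad_y = 2*2*-0.9949 = -3.9795
  x_3 = 3.6859 - 0.01*51.6022 = 3.1698
  y_3 = -0.9949 - 0.01*-3.9795 = -0.9551
Step 4: grad_x = 2*7*3.1698 = 44.3779, grad_y = 2*2*-0.9551 = -3.8203
  x_4 = 3.1698 - 0.01*44.3779 = 2.7261
  y_4 = -0.9551 - 0.01*-3.8203 = -0.9169
f(2.7261, -0.9169) = 7*2.7261^2 + 2*(-0.9169)^2 = 53.7015


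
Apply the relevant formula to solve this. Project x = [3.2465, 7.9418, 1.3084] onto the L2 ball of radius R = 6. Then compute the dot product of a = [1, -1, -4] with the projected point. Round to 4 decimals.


Step 1: Compute ||x|| (intermediates to 6 decimals).
||x|| = sqrt(3.2465^2 + 7.9418^2 + 1.3084^2) = 8.678932
Step 2: Project.
Since ||x|| > R, scale = R/||x|| = 6/8.678932 = 0.691329, proj(x) = scale * x
proj(x) = [2.2444, 5.490397, 0.904535]
Step 3: Dot product.
a^T * proj(x) = 1*2.2444 - 1*5.490397 - 4*0.904535 = -6.8641


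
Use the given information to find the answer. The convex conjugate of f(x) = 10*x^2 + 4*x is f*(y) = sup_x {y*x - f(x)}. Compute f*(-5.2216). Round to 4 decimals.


f*(y) = sup_x {y*x - a*x^2 - b*x} = sup_x {(y-b)*x - a*x^2}
FOC: (y - b) - 2a*x = 0 => x* = (y - b)/(2a)
x* = (-5.2216 - 4)/(2*10) = -0.4611
f*(-5.2216) = (y-b)^2/(4a) = (-5.2216 - 4)^2/(4*10)
= 85.0379/40 = 2.1259


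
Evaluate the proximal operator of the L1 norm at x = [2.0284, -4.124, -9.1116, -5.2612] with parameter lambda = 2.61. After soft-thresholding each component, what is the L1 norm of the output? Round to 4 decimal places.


Soft-thresholding with lambda = 2.61:
prox(2.0284) = sign(2.0284)*max(|2.0284| - 2.61, 0) = 0.0
prox(-4.124) = sign(-4.124)*max(|-4.124| - 2.61, 0) = -1.514
prox(-9.1116) = sign(-9.1116)*max(|-9.1116| - 2.61, 0) = -6.5016
prox(-5.2612) = sign(-5.2612)*max(|-5.2612| - 2.61, 0) = -2.6512
prox(x) = [0.0, -1.514, -6.5016, -2.6512]
||prox(x)||_1 = 0.0 + 1.514 + 6.5016 + 2.6512 = 10.6668


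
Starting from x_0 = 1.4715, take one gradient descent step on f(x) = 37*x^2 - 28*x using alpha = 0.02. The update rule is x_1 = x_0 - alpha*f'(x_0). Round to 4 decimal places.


We compute the gradient at x_0 and apply the update.
f'(x) = 74*x - 28
f'(1.4715) = 74*1.4715 - 28 = 80.891
x_1 = 1.4715 - 0.02*80.891 = -0.1463


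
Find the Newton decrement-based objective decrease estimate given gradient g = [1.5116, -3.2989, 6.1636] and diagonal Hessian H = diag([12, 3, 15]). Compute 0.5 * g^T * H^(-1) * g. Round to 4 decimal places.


Step 1: H is diagonal, so H^(-1) * g = [0.126, -1.0996, 0.4109].
Step 2: g^T H^(-1) g = sum_i g_i^2 / H_ii
  = (1.5116)^2/12 + (-3.2989)^2/3 + (6.1636)^2/15
  = 0.1904 + 3.6276 + 2.5327 = 6.3507
Step 3: Objective decrease = 0.5 * g^T H^(-1) g = 3.1753


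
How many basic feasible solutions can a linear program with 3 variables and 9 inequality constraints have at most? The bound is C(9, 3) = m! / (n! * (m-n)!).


Each vertex corresponds to some choice of n active constraints out of m, so the number of vertices is at most C(m, n) = m! / (n!(m-n)!).
m = 9, n = 3
Numerator: 9 * 8 * 7
Denominator: 3! = 6
C(9, 3) = 84


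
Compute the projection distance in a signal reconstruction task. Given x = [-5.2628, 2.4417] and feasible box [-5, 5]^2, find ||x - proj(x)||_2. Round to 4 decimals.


Project each component onto [-5, 5].
clip(-5.2628) = -5.0, clip(2.4417) = 2.4417
Projection = [-5.0, 2.4417]
Squared diffs: [0.0691, 0.0]
Distance = sqrt(0.0691) = 0.2628


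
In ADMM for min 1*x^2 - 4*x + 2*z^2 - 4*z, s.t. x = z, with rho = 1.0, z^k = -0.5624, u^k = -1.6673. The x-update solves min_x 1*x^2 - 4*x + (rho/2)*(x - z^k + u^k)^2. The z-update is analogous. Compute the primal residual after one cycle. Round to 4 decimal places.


ADMM iteration with rho = 1.0, z^k = -0.5624, u^k = -1.6673
Step 1: x-update.
Minimize 1*x^2 - 4*x + (1.0/2)*(x + 0.5624 - 1.6673)^2
FOC: (2*1 + 1.0)*x = 4 + 1.0*(-0.5624 + 1.6673)
x^{k+1} = 1.7016
Step 2: z-update.
Minimize 2*z^2 - 4*z + (1.0/2)*(1.7016 - z - 1.6673)^2
FOC: (2*2 + 1.0)*z = 4 + 1.0*(1.7016 - 1.6673)
z^{k+1} = 0.8069
Step 3: u-update.
u^{k+1} = -1.6673 + 1.7016 - 0.8069 = -0.7725
Step 4: Primal residual = |1.7016 - 0.8069| = 0.8948


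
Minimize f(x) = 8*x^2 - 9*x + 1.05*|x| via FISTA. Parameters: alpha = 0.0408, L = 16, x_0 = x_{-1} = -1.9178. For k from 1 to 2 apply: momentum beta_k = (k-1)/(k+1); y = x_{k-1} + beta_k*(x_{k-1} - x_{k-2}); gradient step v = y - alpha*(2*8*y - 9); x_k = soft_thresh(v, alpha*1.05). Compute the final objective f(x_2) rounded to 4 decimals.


FISTA on f(x) = 8*x^2 - 9*x + 1.05*|x|
L = 16, alpha = 0.0408
Iteration 1: beta = 0.0, y = -1.9178 + 0.0*(-1.9178 + 1.9178) = -1.9178
  grad(y) = -39.6848, v = y - alpha*grad = -0.2987
  prox(v) = soft_thresh(-0.2987, 0.0428) = -0.2558
Iteration 2: beta = 0.3333, y = -0.2558 + 0.3333*(-0.2558 + 1.9178) = 0.2982
  grad(y) = -4.2292, v = y - alpha*grad = 0.4707
  prox(v) = soft_thresh(0.4707, 0.0428) = 0.4279
f(x_2) = 8*0.4279^2 - 9*0.4279 + 1.05*|0.4279| = -1.937


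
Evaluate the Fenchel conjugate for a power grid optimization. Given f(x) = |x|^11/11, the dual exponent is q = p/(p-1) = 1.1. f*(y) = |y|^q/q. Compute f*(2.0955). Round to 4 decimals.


The conjugate exponent q satisfies 1/p + 1/q = 1.
p = 11, so q = 11/(11 - 1) = 1.1
|y|^q = 2.0955^1.1 = 2.2564
f*(2.0955) = 2.2564 / 1.1 = 2.0513


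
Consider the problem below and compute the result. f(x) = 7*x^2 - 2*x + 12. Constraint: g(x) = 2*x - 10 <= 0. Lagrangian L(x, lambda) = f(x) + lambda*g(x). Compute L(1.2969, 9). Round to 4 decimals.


Step 1: Evaluate f(x).
f(1.2969) = 7*1.2969^2 - 2*1.2969 + 12 = 21.1798
Step 2: Evaluate g(x).
g(1.2969) = 2*1.2969 - 10 = -7.4062
Step 3: Compute Lagrangian.
L = 21.1798 + 9*-7.4062 = -45.476


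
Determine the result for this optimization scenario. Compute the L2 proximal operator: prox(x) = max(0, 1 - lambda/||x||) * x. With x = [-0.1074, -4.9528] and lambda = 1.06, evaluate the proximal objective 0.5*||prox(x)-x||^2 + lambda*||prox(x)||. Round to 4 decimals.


Step 1: Compute ||x||.
||x|| = 4.954
Step 2: Compute scaling factor.
scale = max(0, 1 - 1.06/4.954) = 0.786
Step 3: prox(x) = [-0.0844, -3.893]
||prox(x)|| = 3.894
Step 4: Proximal objective.
0.5*||prox-x||^2 = 0.5618
lambda*||prox|| = 4.1276
Total = 4.6894


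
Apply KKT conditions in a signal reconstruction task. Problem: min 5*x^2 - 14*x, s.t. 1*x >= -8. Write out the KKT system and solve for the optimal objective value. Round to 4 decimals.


Step 1: Try lambda = 0 (constraint inactive).
Stationarity: 2*5*x - 14 = 0
x* = 14/(2*5) = 1.4
Check constraint: 1*1.4 = 1.4 >= -8 -- satisfied.
Step 2: Compute optimal value.
f(x*) = 5*1.4^2 - 14*1.4 = -9.8


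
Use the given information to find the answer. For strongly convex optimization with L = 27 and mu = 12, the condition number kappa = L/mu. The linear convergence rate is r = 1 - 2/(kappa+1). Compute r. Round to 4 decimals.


Step 1: Compute the condition number.
kappa = L/mu = 27/12 = 2.25
Step 2: Compute the convergence rate.
r = 1 - 2/(kappa + 1) = 1 - 2*mu/(L + mu) = (L - mu)/(L + mu) = 15/39 = 0.3846


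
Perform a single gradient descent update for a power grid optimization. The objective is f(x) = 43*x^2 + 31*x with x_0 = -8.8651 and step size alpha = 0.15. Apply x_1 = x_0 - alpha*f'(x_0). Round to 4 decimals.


We compute the gradient at x_0 and apply the update.
f'(x) = 86*x + 31
f'(-8.8651) = 86*-8.8651 + 31 = -731.3986
x_1 = -8.8651 - 0.15*-731.3986 = 100.8447


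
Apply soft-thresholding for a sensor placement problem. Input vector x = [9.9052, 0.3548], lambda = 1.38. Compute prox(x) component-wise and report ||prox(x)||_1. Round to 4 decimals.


Soft-thresholding with lambda = 1.38:
prox(9.9052) = sign(9.9052)*max(|9.9052| - 1.38, 0) = 8.5252
prox(0.3548) = sign(0.3548)*max(|0.3548| - 1.38, 0) = 0.0
prox(x) = [8.5252, 0.0]
||prox(x)||_1 = 8.5252 + 0.0 = 8.5252


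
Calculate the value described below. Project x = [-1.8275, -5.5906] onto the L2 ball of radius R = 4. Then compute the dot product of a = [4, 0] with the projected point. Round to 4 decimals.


Step 1: Compute ||x|| (intermediates to 6 decimals).
||x|| = sqrt((-1.8275)^2 + (-5.5906)^2) = 5.881714
Step 2: Project.
Since ||x|| > R, scale = R/||x|| = 4/5.881714 = 0.680074, proj(x) = scale * x
proj(x) = [-1.242835, -3.802022]
Step 3: Dot product.
a^T * proj(x) = 4*(-1.242835) + 0*(-3.802022) = -4.9713


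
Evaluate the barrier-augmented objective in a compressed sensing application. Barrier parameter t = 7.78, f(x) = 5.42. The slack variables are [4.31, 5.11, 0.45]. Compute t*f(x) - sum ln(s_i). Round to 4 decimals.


Step 1: Compute log-barrier.
ln values: [1.4609, 1.6312, -0.7985]
phi = -(1.4609 + 1.6312 - 0.7985) = -2.2936
Step 2: Compute augmented objective.
t*f(x) = 7.78*5.42 = 42.1676
Total = 42.1676 - 2.2936 = 39.874


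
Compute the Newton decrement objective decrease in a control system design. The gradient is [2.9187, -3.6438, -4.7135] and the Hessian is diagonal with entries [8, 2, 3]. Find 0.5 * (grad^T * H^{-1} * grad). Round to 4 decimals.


Step 1: H is diagonal, so H^(-1) * g = [0.3648, -1.8219, -1.5712].
Step 2: g^T H^(-1) g = sum_i g_i^2 / H_ii
  = (2.9187)^2/8 + (-3.6438)^2/2 + (-4.7135)^2/3
  = 1.0649 + 6.6386 + 7.4057 = 15.1092
Step 3: Objective decrease = 0.5 * g^T H^(-1) g = 7.5546


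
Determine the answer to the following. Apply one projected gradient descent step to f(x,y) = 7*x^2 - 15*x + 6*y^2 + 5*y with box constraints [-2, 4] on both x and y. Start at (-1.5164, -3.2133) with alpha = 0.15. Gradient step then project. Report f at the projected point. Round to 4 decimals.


Step 1: Compute gradient at (-1.5164, -3.2133).
grad_x = 2*7*-1.5164 - 15 = -36.2296
grad_y = 2*6*-3.2133 + 5 = -33.5596
Step 2: Gradient step.
x_raw = -1.5164 - 0.15*-36.2296 = 3.918
y_raw = -3.2133 - 0.15*-33.5596 = 1.8206
Step 3: Project onto [-2, 4].
x_proj = clip(3.918) = 3.918
y_proj = clip(1.8206) = 1.8206
Step 4: Evaluate f.
f(3.918, 1.8206) = 77.6782


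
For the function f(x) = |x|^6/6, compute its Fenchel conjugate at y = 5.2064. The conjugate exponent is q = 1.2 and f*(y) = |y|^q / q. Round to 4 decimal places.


The conjugate exponent q satisfies 1/p + 1/q = 1.
p = 6, so q = 6/(6 - 1) = 1.2
|y|^q = 5.2064^1.2 = 7.2418
f*(5.2064) = 7.2418 / 1.2 = 6.0348


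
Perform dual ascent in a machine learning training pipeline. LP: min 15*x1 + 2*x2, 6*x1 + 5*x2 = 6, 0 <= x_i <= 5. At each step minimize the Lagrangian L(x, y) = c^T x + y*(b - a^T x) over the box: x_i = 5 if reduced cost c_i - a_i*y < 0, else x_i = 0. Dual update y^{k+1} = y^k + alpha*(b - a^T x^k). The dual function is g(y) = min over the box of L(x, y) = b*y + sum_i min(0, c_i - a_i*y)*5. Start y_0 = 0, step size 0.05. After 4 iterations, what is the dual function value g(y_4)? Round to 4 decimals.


Dual ascent for LP: min 15*x1 + 2*x2, 6*x1 + 5*x2 = 6, 0 <= x_i <= 5
Step 1: y^k = 0.0, reduced costs: (15.0, 2.0)
  x^k = (0.0, 0.0), subgradient = b - a^T x = 6.0
  y^{k+1} = 0.0 + 0.05*6.0 = 0.3
Step 2: y^k = 0.3, reduced costs: (13.2, 0.5)
  x^k = (0.0, 0.0), subgradient = b - a^T x = 6.0
  y^{k+1} = 0.3 + 0.05*6.0 = 0.6
Step 3: y^k = 0.6, reduced costs: (11.4, -1.0)
  x^k = (0.0, 5.0), subgradient = b - a^T x = -19.0
  y^{k+1} = 0.6 + 0.05*-19.0 = -0.35
Step 4: y^k = -0.35, reduced costs: (17.1, 3.75)
  x^k = (0.0, 0.0), subgradient = b - a^T x = 6.0
  y^{k+1} = -0.35 + 0.05*6.0 = -0.05
Dual objective at y_4 = -0.05: reduced costs (15.3, 2.25), box minimizer x = (0.0, 0.0)
g(y_4) = b*y + (c1 - a1*y)*x1 + (c2 - a2*y)*x2 = 6*(-0.05) + 15.3*0.0 + 2.25*0.0 = -0.3 + 0.0 + 0.0 = -0.3


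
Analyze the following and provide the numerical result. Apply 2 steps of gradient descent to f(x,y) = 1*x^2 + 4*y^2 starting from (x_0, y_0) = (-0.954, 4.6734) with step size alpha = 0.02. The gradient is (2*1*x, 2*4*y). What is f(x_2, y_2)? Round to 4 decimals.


Gradient descent on f(x,y) = 1*x^2 + 4*y^2.
Starting point: (-0.954, 4.6734), alpha = 0.02
Step 1: grad_x = 2*1*-0.954 = -1.908, grad_y = 2*4*4.6734 = 37.3872
  x_1 = -0.954 - 0.02*-1.908 = -0.9158
  y_1 = 4.6734 - 0.02*37.3872 = 3.9257
Step 2: grad_x = 2*1*-0.9158 = -1.8317, grad_y = 2*4*3.9257 = 31.4052
  x_2 = -0.9158 - 0.02*-1.8317 = -0.8792
  y_2 = 3.9257 - 0.02*31.4052 = 3.2976
f(-0.8792, 3.2976) = 1*(-0.8792)^2 + 4*3.2976^2 = 44.2684


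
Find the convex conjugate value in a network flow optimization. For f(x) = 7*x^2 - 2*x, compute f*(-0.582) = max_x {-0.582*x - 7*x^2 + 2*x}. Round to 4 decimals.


f*(y) = sup_x {y*x - a*x^2 - b*x} = sup_x {(y-b)*x - a*x^2}
FOC: (y - b) - 2a*x = 0 => x* = (y - b)/(2a)
x* = (-0.582 + 2)/(2*7) = 0.1013
f*(-0.582) = (y-b)^2/(4a) = (-0.582 + 2)^2/(4*7)
= 2.0107/28 = 0.0718


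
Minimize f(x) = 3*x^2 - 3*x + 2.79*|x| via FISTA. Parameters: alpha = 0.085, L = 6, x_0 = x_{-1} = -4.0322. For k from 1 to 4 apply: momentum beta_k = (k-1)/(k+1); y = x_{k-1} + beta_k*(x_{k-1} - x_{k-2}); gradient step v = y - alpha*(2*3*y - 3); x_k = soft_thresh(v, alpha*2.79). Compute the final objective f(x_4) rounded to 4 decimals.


FISTA on f(x) = 3*x^2 - 3*x + 2.79*|x|
L = 6, alpha = 0.085
Iteration 1: beta = 0.0, y = -4.0322 + 0.0*(-4.0322 + 4.0322) = -4.0322
  grad(y) = -27.1932, v = y - alpha*grad = -1.7208
  prox(v) = soft_thresh(-1.7208, 0.2372) = -1.4836
Iteration 2: beta = 0.3333, y = -1.4836 + 0.3333*(-1.4836 + 4.0322) = -0.6341
  grad(y) = -6.8046, v = y - alpha*grad = -0.0557
  prox(v) = soft_thresh(-0.0557, 0.2372) = 0.0
Iteration 3: beta = 0.5, y = 0.0 + 0.5*(0.0 + 1.4836) = 0.7418
  grad(y) = 1.4509, v = y - alpha*grad = 0.6185
  prox(v) = soft_thresh(0.6185, 0.2372) = 0.3813
Iteration 4: beta = 0.6, y = 0.3813 + 0.6*(0.3813 - 0.0) = 0.6101
  grad(y) = 0.6609, v = y - alpha*grad = 0.554
  prox(v) = soft_thresh(0.554, 0.2372) = 0.3168
f(x_4) = 3*0.3168^2 - 3*0.3168 + 2.79*|0.3168| = 0.2346


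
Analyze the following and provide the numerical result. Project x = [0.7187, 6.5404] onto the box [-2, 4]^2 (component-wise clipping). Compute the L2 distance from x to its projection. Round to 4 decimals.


Project each component onto [-2, 4].
clip(0.7187) = 0.7187, clip(6.5404) = 4.0
Projection = [0.7187, 4.0]
Squared diffs: [0.0, 6.4536]
Distance = sqrt(6.4536) = 2.5404


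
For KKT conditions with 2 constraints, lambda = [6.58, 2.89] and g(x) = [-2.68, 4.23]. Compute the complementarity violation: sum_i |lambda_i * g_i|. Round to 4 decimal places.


KKT complementary slackness check:
lambda_1 * g_1 = 6.58 * -2.68 = -17.6344
lambda_2 * g_2 = 2.89 * 4.23 = 12.2247
Total violation = 17.6344 + 12.2247 = 29.8591


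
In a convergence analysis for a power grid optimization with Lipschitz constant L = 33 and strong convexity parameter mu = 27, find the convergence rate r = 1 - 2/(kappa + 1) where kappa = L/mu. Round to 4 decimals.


Step 1: Compute the condition number.
kappa = L/mu = 33/27 = 1.2222
Step 2: Compute the convergence rate.
r = 1 - 2/(kappa + 1) = 1 - 2*mu/(L + mu) = (L - mu)/(L + mu) = 6/60 = 0.1


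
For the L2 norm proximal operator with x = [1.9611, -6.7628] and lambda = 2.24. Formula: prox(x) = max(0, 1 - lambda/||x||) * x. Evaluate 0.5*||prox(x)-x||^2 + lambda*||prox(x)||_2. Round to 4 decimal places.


Step 1: Compute ||x||.
||x|| = 7.0414
Step 2: Compute scaling factor.
scale = max(0, 1 - 2.24/7.0414) = 0.6819
Step 3: prox(x) = [1.3372, -4.6114]
||prox(x)|| = 4.8014
Step 4: Proximal objective.
0.5*||prox-x||^2 = 2.5088
lambda*||prox|| = 10.7551
Total = 13.2639


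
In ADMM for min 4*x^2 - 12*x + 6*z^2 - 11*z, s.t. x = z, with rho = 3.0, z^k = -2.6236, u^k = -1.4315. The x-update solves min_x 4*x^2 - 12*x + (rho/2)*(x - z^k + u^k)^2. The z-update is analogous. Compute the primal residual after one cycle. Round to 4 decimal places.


ADMM iteration with rho = 3.0, z^k = -2.6236, u^k = -1.4315
Step 1: x-update.
Minimize 4*x^2 - 12*x + (3.0/2)*(x + 2.6236 - 1.4315)^2
FOC: (2*4 + 3.0)*x = 12 + 3.0*(-2.6236 + 1.4315)
x^{k+1} = 0.7658
Step 2: z-update.
Minimize 6*z^2 - 11*z + (3.0/2)*(0.7658 - z - 1.4315)^2
FOC: (2*6 + 3.0)*z = 11 + 3.0*(0.7658 - 1.4315)
z^{k+1} = 0.6002
Step 3: u-update.
u^{k+1} = -1.4315 + 0.7658 - 0.6002 = -1.2659
Step 4: Primal residual = |0.7658 - 0.6002| = 0.1656


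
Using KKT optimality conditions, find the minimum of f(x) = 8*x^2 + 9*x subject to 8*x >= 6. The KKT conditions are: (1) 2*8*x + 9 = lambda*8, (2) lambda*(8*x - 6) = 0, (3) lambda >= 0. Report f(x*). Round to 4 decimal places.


Step 1: Try lambda = 0 (constraint inactive).
x_unc = -9/(2*8) = -0.5625
Check: 8*-0.5625 = -4.5 < 6 -- violated!
Step 2: Constraint must be active: 8*x = 6
x* = 6/8 = 0.75
lambda = (2*8*0.75 + 9)/8 = 2.625
Step 3: Compute optimal value.
f(x*) = 8*0.75^2 + 9*0.75 = 11.25


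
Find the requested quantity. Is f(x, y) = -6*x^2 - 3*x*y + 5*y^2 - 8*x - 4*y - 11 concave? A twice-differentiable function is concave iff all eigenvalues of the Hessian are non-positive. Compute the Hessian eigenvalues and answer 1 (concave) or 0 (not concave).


The Hessian of f(x,y) = -6*x^2 - 3*x*y + 5*y^2 - 8*x - 4*y - 11 is:
H = [[-12, -3], [-3, 10]]
Trace = -12 + 10 = -2
Determinant = -12*10 - (-3)^2 = -129
Discriminant = (-2)^2 - 4*-129 = 520.0
Eigenvalues: lambda_1 = -12.4018, lambda_2 = 10.4018
The function is not concave.

0


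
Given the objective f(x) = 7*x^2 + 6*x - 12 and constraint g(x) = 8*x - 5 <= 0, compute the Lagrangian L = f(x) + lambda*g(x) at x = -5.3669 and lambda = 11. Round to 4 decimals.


Step 1: Evaluate f(x).
f(-5.3669) = 7*(-5.3669)^2 + 6*(-5.3669) - 12 = 157.4239
Step 2: Evaluate g(x).
g(-5.3669) = 8*-5.3669 - 5 = -47.9352
Step 3: Compute Lagrangian.
L = 157.4239 + 11*-47.9352 = -369.8633


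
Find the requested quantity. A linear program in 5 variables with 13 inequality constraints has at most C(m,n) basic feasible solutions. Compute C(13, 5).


Each vertex corresponds to some choice of n active constraints out of m, so the number of vertices is at most C(m, n) = m! / (n!(m-n)!).
m = 13, n = 5
Numerator: 13 * 12 * 11 * 10 * 9
Denominator: 5! = 120
C(13, 5) = 1287


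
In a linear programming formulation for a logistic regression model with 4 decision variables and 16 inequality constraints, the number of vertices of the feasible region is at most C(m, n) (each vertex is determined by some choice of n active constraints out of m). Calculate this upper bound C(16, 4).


Each vertex corresponds to some choice of n active constraints out of m, so the number of vertices is at most C(m, n) = m! / (n!(m-n)!).
m = 16, n = 4
Numerator: 16 * 15 * 14 * 13
Denominator: 4! = 24
C(16, 4) = 1820


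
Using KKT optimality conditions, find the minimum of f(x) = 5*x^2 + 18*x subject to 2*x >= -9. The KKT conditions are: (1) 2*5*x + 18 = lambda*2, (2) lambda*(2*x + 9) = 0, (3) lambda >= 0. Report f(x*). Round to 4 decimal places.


Step 1: Try lambda = 0 (constraint inactive).
Stationarity: 2*5*x + 18 = 0
x* = -18/(2*5) = -1.8
Check constraint: 2*-1.8 = -3.6 >= -9 -- satisfied.
Step 2: Compute optimal value.
f(x*) = 5*(-1.8)^2 + 18*(-1.8) = -16.2


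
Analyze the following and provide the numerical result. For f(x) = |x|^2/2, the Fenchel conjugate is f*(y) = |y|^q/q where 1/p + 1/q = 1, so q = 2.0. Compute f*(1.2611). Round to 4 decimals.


The conjugate exponent q satisfies 1/p + 1/q = 1.
p = 2, so q = 2/(2 - 1) = 2.0
|y|^q = 1.2611^2.0 = 1.5904
f*(1.2611) = 1.5904 / 2.0 = 0.7952


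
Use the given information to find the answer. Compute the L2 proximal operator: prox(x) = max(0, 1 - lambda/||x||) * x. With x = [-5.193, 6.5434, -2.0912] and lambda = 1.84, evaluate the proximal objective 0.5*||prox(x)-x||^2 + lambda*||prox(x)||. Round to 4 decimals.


Step 1: Compute ||x||.
||x|| = 8.6114
Step 2: Compute scaling factor.
scale = max(0, 1 - 1.84/8.6114) = 0.7863
Step 3: prox(x) = [-4.0834, 5.1453, -1.6444]
||prox(x)|| = 6.7714
Step 4: Proximal objective.
0.5*||prox-x||^2 = 1.6928
lambda*||prox|| = 12.4594
Total = 14.1522


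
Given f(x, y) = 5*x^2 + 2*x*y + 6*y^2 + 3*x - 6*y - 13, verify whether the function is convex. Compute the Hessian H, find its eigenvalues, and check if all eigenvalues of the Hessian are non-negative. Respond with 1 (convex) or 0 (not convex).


The Hessian of f(x,y) = 5*x^2 + 2*x*y + 6*y^2 + 3*x - 6*y - 13 is:
H = [[10, 2], [2, 12]]
Trace = 10 + 12 = 22
Determinant = 10*12 - (2)^2 = 116
Discriminant = (22)^2 - 4*116 = 20.0
Eigenvalues: lambda_1 = 8.7639, lambda_2 = 13.2361
The function is convex.

1


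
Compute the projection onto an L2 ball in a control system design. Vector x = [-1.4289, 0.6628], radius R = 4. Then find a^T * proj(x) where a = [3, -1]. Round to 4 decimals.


Step 1: Compute ||x|| (intermediates to 6 decimals).
||x|| = sqrt((-1.4289)^2 + 0.6628^2) = 1.575138
Step 2: Project.
Since ||x|| <= R, proj = x (no scaling needed).
proj(x) = [-1.4289, 0.6628]
Step 3: Dot product.
a^T * proj(x) = 3*(-1.4289) - 1*0.6628 = -4.9495


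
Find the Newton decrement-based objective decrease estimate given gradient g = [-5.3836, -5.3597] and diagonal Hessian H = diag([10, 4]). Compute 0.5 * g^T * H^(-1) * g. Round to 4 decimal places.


Step 1: H is diagonal, so H^(-1) * g = [-0.5384, -1.3399].
Step 2: g^T H^(-1) g = sum_i g_i^2 / H_ii
  = (-5.3836)^2/10 + (-5.3597)^2/4
  = 2.8983 + 7.1816 = 10.0799
Step 3: Objective decrease = 0.5 * g^T H^(-1) g = 5.04


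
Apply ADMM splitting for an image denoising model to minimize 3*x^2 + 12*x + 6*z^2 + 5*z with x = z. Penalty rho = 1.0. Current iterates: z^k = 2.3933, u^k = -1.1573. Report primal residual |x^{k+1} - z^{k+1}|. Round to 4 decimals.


ADMM iteration with rho = 1.0, z^k = 2.3933, u^k = -1.1573
Step 1: x-update.
Minimize 3*x^2 + 12*x + (1.0/2)*(x - 2.3933 - 1.1573)^2
FOC: (2*3 + 1.0)*x = -12 + 1.0*(2.3933 + 1.1573)
x^{k+1} = -1.2071
Step 2: z-update.
Minimize 6*z^2 + 5*z + (1.0/2)*(-1.2071 - z - 1.1573)^2
FOC: (2*6 + 1.0)*z = -5 + 1.0*(-1.2071 - 1.1573)
z^{k+1} = -0.5665
Step 3: u-update.
u^{k+1} = -1.1573 - 1.2071 + 0.5665 = -1.7979
Step 4: Primal residual = |-1.2071 + 0.5665| = 0.6406


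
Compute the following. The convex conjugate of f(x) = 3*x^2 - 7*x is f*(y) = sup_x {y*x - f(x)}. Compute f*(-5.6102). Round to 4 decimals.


f*(y) = sup_x {y*x - a*x^2 - b*x} = sup_x {(y-b)*x - a*x^2}
FOC: (y - b) - 2a*x = 0 => x* = (y - b)/(2a)
x* = (-5.6102 + 7)/(2*3) = 0.2316
f*(-5.6102) = (y-b)^2/(4a) = (-5.6102 + 7)^2/(4*3)
= 1.9315/12 = 0.161


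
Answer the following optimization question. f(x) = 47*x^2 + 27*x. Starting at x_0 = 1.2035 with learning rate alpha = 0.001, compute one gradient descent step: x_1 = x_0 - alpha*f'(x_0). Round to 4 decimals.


We compute the gradient at x_0 and apply the update.
f'(x) = 94*x + 27
f'(1.2035) = 94*1.2035 + 27 = 140.129
x_1 = 1.2035 - 0.001*140.129 = 1.0634


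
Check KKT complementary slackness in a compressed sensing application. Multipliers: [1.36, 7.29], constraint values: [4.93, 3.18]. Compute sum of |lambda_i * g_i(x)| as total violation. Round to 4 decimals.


KKT complementary slackness check:
lambda_1 * g_1 = 1.36 * 4.93 = 6.7048
lambda_2 * g_2 = 7.29 * 3.18 = 23.1822
Total violation = 6.7048 + 23.1822 = 29.887


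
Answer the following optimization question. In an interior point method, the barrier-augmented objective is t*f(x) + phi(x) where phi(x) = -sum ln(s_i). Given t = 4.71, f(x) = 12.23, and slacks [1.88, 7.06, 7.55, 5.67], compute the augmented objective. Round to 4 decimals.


Step 1: Compute log-barrier.
ln values: [0.6313, 1.9544, 2.0215, 1.7352]
phi = -(0.6313 + 1.9544 + 2.0215 + 1.7352) = -6.3425
Step 2: Compute augmented objective.
t*f(x) = 4.71*12.23 = 57.6033
Total = 57.6033 - 6.3425 = 51.2608


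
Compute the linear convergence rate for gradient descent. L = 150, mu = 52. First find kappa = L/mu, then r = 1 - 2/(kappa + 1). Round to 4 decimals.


Step 1: Compute the condition number.
kappa = L/mu = 150/52 = 2.8846
Step 2: Compute the convergence rate.
r = 1 - 2/(kappa + 1) = 1 - 2*mu/(L + mu) = (L - mu)/(L + mu) = 98/202 = 0.4851


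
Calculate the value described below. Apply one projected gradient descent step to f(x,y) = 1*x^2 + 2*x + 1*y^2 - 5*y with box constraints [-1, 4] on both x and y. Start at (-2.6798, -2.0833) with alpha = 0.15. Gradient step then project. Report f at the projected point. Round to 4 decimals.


Step 1: Compute gradient at (-2.6798, -2.0833).
grad_x = 2*1*-2.6798 + 2 = -3.3596
grad_y = 2*1*-2.0833 - 5 = -9.1666
Step 2: Gradient step.
x_raw = -2.6798 - 0.15*-3.3596 = -2.1759
y_raw = -2.0833 - 0.15*-9.1666 = -0.7083
Step 3: Project onto [-1, 4].
x_proj = clip(-2.1759) = -1.0
y_proj = clip(-0.7083) = -0.7083
Step 4: Evaluate f.
f(-1.0, -0.7083) = 3.0433


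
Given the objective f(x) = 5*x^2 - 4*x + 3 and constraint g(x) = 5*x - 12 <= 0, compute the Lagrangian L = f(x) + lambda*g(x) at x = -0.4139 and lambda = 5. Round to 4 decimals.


Step 1: Evaluate f(x).
f(-0.4139) = 5*(-0.4139)^2 - 4*(-0.4139) + 3 = 5.5122
Step 2: Evaluate g(x).
g(-0.4139) = 5*-0.4139 - 12 = -14.0695
Step 3: Compute Lagrangian.
L = 5.5122 + 5*-14.0695 = -64.8353


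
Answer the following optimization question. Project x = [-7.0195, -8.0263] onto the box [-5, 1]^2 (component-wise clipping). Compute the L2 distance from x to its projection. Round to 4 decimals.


Project each component onto [-5, 1].
clip(-7.0195) = -5.0, clip(-8.0263) = -5.0
Projection = [-5.0, -5.0]
Squared diffs: [4.0784, 9.1585]
Distance = sqrt(13.2369) = 3.6383


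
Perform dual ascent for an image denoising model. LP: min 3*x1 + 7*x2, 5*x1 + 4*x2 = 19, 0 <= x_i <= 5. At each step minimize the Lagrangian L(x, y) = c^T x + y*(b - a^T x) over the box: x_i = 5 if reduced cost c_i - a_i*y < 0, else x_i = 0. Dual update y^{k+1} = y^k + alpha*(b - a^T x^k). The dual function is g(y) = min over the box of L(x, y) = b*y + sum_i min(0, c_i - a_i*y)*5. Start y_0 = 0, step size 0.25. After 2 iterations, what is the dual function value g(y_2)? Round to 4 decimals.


Dual ascent for LP: min 3*x1 + 7*x2, 5*x1 + 4*x2 = 19, 0 <= x_i <= 5
Step 1: y^k = 0.0, reduced costs: (3.0, 7.0)
  x^k = (0.0, 0.0), subgradient = b - a^T x = 19.0
  y^{k+1} = 0.0 + 0.25*19.0 = 4.75
Step 2: y^k = 4.75, reduced costs: (-20.75, -12.0)
  x^k = (5.0, 5.0), subgradient = b - a^T x = -26.0
  y^{k+1} = 4.75 + 0.25*-26.0 = -1.75
Dual objective at y_2 = -1.75: reduced costs (11.75, 14.0), box minimizer x = (0.0, 0.0)
g(y_2) = b*y + (c1 - a1*y)*x1 + (c2 - a2*y)*x2 = 19*(-1.75) + 11.75*0.0 + 14.0*0.0 = -33.25 + 0.0 + 0.0 = -33.25


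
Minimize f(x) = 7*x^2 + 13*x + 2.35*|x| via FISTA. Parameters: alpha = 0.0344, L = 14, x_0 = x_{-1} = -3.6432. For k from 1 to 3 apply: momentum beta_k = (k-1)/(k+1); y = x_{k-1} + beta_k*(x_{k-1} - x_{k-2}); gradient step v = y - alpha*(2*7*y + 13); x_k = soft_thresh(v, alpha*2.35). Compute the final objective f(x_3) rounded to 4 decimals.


FISTA on f(x) = 7*x^2 + 13*x + 2.35*|x|
L = 14, alpha = 0.0344
Iteration 1: beta = 0.0, y = -3.6432 + 0.0*(-3.6432 + 3.6432) = -3.6432
  grad(y) = -38.0048, v = y - alpha*grad = -2.3358
  prox(v) = soft_thresh(-2.3358, 0.0808) = -2.255
Iteration 2: beta = 0.3333, y = -2.255 + 0.3333*(-2.255 + 3.6432) = -1.7923
  grad(y) = -12.0916, v = y - alpha*grad = -1.3763
  prox(v) = soft_thresh(-1.3763, 0.0808) = -1.2955
Iteration 3: beta = 0.5, y = -1.2955 + 0.5*(-1.2955 + 2.255) = -0.8157
  grad(y) = 1.5801, v = y - alpha*grad = -0.8701
  prox(v) = soft_thresh(-0.8701, 0.0808) = -0.7892
f(x_3) = 7*(-0.7892)^2 + 13*(-0.7892) + 2.35*|-0.7892| = -4.0451


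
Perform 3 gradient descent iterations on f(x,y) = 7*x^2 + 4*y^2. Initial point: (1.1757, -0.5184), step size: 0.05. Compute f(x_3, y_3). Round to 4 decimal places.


Gradient descent on f(x,y) = 7*x^2 + 4*y^2.
Starting point: (1.1757, -0.5184), alpha = 0.05
Step 1: grad_x = 2*7*1.1757 = 16.4598, grad_y = 2*4*-0.5184 = -4.1472
  x_1 = 1.1757 - 0.05*16.4598 = 0.3527
  y_1 = -0.5184 - 0.05*-4.1472 = -0.311
Step 2: grad_x = 2*7*0.3527 = 4.9379, grad_y = 2*4*-0.311 = -2.4883
  x_2 = 0.3527 - 0.05*4.9379 = 0.1058
  y_2 = -0.311 - 0.05*-2.4883 = -0.1866
Step 3: grad_x = 2*7*0.1058 = 1.4814, grad_y = 2*4*-0.1866 = -1.493
  x_3 = 0.1058 - 0.05*1.4814 = 0.0317
  y_3 = -0.1866 - 0.05*-1.493 = -0.112
f(0.0317, -0.112) = 7*0.0317^2 + 4*(-0.112)^2 = 0.0572


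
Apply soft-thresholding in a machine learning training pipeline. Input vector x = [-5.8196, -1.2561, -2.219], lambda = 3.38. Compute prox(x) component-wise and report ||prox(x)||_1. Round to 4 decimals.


Soft-thresholding with lambda = 3.38:
prox(-5.8196) = sign(-5.8196)*max(|-5.8196| - 3.38, 0) = -2.4396
prox(-1.2561) = sign(-1.2561)*max(|-1.2561| - 3.38, 0) = 0.0
prox(-2.219) = sign(-2.219)*max(|-2.219| - 3.38, 0) = 0.0
prox(x) = [-2.4396, 0.0, 0.0]
||prox(x)||_1 = 2.4396 + 0.0 + 0.0 = 2.4396


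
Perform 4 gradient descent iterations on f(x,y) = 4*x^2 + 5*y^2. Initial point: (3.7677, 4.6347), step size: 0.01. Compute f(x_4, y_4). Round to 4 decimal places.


Gradient descent on f(x,y) = 4*x^2 + 5*y^2.
Starting point: (3.7677, 4.6347), alpha = 0.01
Step 1: grad_x = 2*4*3.7677 = 30.1416, grad_y = 2*5*4.6347 = 46.347
  x_1 = 3.7677 - 0.01*30.1416 = 3.4663
  y_1 = 4.6347 - 0.01*46.347 = 4.1712
Step 2: grad_x = 2*4*3.4663 = 27.7303, grad_y = 2*5*4.1712 = 41.7123
  x_2 = 3.4663 - 0.01*27.7303 = 3.189
  y_2 = 4.1712 - 0.01*41.7123 = 3.7541
Step 3: grad_x = 2*4*3.189 = 25.5119, grad_y = 2*5*3.7541 = 37.5411
  x_3 = 3.189 - 0.01*25.5119 = 2.9339
  y_3 = 3.7541 - 0.01*37.5411 = 3.3787
Step 4: grad_x = 2*4*2.9339 = 23.4709, grad_y = 2*5*3.3787 = 33.787
  x_4 = 2.9339 - 0.01*23.4709 = 2.6992
  y_4 = 3.3787 - 0.01*33.787 = 3.0408
f(2.6992, 3.0408) = 4*2.6992^2 + 5*3.0408^2 = 75.3749


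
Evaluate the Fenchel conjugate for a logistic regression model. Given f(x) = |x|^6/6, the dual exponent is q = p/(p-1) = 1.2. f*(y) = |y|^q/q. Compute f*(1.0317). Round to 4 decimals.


The conjugate exponent q satisfies 1/p + 1/q = 1.
p = 6, so q = 6/(6 - 1) = 1.2
|y|^q = 1.0317^1.2 = 1.0382
f*(1.0317) = 1.0382 / 1.2 = 0.8651


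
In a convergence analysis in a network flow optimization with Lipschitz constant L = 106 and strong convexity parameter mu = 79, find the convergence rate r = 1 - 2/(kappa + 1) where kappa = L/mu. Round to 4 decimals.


Step 1: Compute the condition number.
kappa = L/mu = 106/79 = 1.3418
Step 2: Compute the convergence rate.
r = 1 - 2/(kappa + 1) = 1 - 2*mu/(L + mu) = (L - mu)/(L + mu) = 27/185 = 0.1459


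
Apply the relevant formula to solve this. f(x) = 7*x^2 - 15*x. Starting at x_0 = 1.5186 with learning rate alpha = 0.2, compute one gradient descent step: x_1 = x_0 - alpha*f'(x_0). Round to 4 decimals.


We compute the gradient at x_0 and apply the update.
f'(x) = 14*x - 15
f'(1.5186) = 14*1.5186 - 15 = 6.2604
x_1 = 1.5186 - 0.2*6.2604 = 0.2665


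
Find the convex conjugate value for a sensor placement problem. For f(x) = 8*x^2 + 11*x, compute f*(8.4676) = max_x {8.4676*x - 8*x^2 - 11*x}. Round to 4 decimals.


f*(y) = sup_x {y*x - a*x^2 - b*x} = sup_x {(y-b)*x - a*x^2}
FOC: (y - b) - 2a*x = 0 => x* = (y - b)/(2a)
x* = (8.4676 - 11)/(2*8) = -0.1583
f*(8.4676) = (y-b)^2/(4a) = (8.4676 - 11)^2/(4*8)
= 6.413/32 = 0.2004


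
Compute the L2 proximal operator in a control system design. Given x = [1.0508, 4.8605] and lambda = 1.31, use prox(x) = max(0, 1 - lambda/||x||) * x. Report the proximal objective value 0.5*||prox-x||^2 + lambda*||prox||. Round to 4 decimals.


Step 1: Compute ||x||.
||x|| = 4.9728
Step 2: Compute scaling factor.
scale = max(0, 1 - 1.31/4.9728) = 0.7366
Step 3: prox(x) = [0.774, 3.5801]
||prox(x)|| = 3.6628
Step 4: Proximal objective.
0.5*||prox-x||^2 = 0.8581
lambda*||prox|| = 4.7983
Total = 5.6563


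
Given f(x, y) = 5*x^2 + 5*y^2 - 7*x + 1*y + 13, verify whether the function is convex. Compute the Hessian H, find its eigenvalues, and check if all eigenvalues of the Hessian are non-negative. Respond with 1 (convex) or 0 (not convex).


The Hessian of f(x,y) = 5*x^2 + 5*y^2 - 7*x + 1*y + 13 is:
H = [[10, 0], [0, 10]]
Trace = 10 + 10 = 20
Determinant = 10*10 - (0)^2 = 100
Discriminant = (20)^2 - 4*100 = 0.0
Eigenvalues: lambda_1 = 10.0, lambda_2 = 10.0
The function is convex.

1


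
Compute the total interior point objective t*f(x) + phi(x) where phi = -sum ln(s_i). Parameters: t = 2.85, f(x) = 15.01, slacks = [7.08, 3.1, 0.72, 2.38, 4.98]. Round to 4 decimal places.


Step 1: Compute log-barrier.
ln values: [1.9573, 1.1314, -0.3285, 0.8671, 1.6054]
phi = -(1.9573 + 1.1314 - 0.3285 + 0.8671 + 1.6054) = -5.2327
Step 2: Compute augmented objective.
t*f(x) = 2.85*15.01 = 42.7785
Total = 42.7785 - 5.2327 = 37.5458


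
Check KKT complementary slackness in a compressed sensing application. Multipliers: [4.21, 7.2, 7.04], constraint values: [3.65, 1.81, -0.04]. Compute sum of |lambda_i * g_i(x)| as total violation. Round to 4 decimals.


KKT complementary slackness check:
lambda_1 * g_1 = 4.21 * 3.65 = 15.3665
lambda_2 * g_2 = 7.2 * 1.81 = 13.032
lambda_3 * g_3 = 7.04 * -0.04 = -0.2816
Total violation = 15.3665 + 13.032 + 0.2816 = 28.6801


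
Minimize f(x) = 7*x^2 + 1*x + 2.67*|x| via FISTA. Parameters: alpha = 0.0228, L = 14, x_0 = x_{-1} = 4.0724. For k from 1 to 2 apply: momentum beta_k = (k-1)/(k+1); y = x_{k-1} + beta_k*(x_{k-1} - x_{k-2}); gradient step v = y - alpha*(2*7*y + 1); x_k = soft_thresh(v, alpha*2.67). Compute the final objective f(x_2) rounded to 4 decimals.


FISTA on f(x) = 7*x^2 + 1*x + 2.67*|x|
L = 14, alpha = 0.0228
Iteration 1: beta = 0.0, y = 4.0724 + 0.0*(4.0724 - 4.0724) = 4.0724
  grad(y) = 58.0136, v = y - alpha*grad = 2.7497
  prox(v) = soft_thresh(2.7497, 0.0609) = 2.6888
Iteration 2: beta = 0.3333, y = 2.6888 + 0.3333*(2.6888 - 4.0724) = 2.2276
  grad(y) = 32.1867, v = y - alpha*grad = 1.4938
  prox(v) = soft_thresh(1.4938, 0.0609) = 1.4329
f(x_2) = 7*1.4329^2 + 1*1.4329 + 2.67*|1.4329| = 19.6308


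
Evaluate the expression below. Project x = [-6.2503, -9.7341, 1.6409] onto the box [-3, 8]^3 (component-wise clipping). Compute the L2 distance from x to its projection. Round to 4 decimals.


Project each component onto [-3, 8].
clip(-6.2503) = -3.0, clip(-9.7341) = -3.0, clip(1.6409) = 1.6409
Projection = [-3.0, -3.0, 1.6409]
Squared diffs: [10.5645, 45.3481, 0.0]
Distance = sqrt(55.9126) = 7.4775


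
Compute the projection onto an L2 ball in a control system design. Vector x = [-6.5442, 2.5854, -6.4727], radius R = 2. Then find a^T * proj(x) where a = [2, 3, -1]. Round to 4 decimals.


Step 1: Compute ||x|| (intermediates to 6 decimals).
||x|| = sqrt((-6.5442)^2 + 2.5854^2 + (-6.4727)^2) = 9.560685
Step 2: Project.
Since ||x|| > R, scale = R/||x|| = 2/9.560685 = 0.20919, proj(x) = scale * x
proj(x) = [-1.368981, 0.54084, -1.354024]
Step 3: Dot product.
a^T * proj(x) = 2*(-1.368981) + 3*0.54084 - 1*(-1.354024) = 0.2386


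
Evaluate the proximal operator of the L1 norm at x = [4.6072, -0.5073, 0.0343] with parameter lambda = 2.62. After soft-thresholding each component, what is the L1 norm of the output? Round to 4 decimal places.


Soft-thresholding with lambda = 2.62:
prox(4.6072) = sign(4.6072)*max(|4.6072| - 2.62, 0) = 1.9872
prox(-0.5073) = sign(-0.5073)*max(|-0.5073| - 2.62, 0) = 0.0
prox(0.0343) = sign(0.0343)*max(|0.0343| - 2.62, 0) = 0.0
prox(x) = [1.9872, 0.0, 0.0]
||prox(x)||_1 = 1.9872 + 0.0 + 0.0 = 1.9872


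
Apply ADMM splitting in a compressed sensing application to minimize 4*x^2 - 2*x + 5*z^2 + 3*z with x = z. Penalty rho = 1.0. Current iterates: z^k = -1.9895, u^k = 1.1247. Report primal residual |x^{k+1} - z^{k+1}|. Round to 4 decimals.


ADMM iteration with rho = 1.0, z^k = -1.9895, u^k = 1.1247
Step 1: x-update.
Minimize 4*x^2 - 2*x + (1.0/2)*(x + 1.9895 + 1.1247)^2
FOC: (2*4 + 1.0)*x = 2 + 1.0*(-1.9895 - 1.1247)
x^{k+1} = -0.1238
Step 2: z-update.
Minimize 5*z^2 + 3*z + (1.0/2)*(-0.1238 - z + 1.1247)^2
FOC: (2*5 + 1.0)*z = -3 + 1.0*(-0.1238 + 1.1247)
z^{k+1} = -0.1817
Step 3: u-update.
u^{k+1} = 1.1247 - 0.1238 + 0.1817 = 1.1826
Step 4: Primal residual = |-0.1238 + 0.1817| = 0.0579


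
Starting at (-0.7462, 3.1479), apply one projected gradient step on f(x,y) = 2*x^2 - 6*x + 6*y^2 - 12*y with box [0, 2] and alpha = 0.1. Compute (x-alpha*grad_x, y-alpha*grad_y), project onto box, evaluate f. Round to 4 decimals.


Step 1: Compute gradient at (-0.7462, 3.1479).
grad_x = 2*2*-0.7462 - 6 = -8.9848
grad_y = 2*6*3.1479 - 12 = 25.7748
Step 2: Gradient step.
x_raw = -0.7462 - 0.1*-8.9848 = 0.1523
y_raw = 3.1479 - 0.1*25.7748 = 0.5704
Step 3: Project onto [0, 2].
x_proj = clip(0.1523) = 0.1523
y_proj = clip(0.5704) = 0.5704
Step 4: Evaluate f.
f(0.1523, 0.5704) = -5.7601
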